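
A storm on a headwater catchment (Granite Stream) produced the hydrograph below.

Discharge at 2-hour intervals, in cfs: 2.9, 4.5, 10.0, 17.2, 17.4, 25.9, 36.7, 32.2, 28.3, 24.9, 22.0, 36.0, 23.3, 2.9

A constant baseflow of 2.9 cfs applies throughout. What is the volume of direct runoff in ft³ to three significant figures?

V ≈ 1.75 × 10^6 ft³

Direct-runoff ordinates (Q − Q_b): 0.0, 1.6, 7.1, 14.3, 14.5, 23.0, 33.8, 29.3, 25.4, 22.0, 19.1, 33.1, 20.4, 0.0 cfs.
ΣQ_DR = 243.6 cfs.
With Δt = 2 h = 7200 s, V = ΣQ_DR · Δt = 243.6 × 7200 = 1.75 × 10^6 ft³.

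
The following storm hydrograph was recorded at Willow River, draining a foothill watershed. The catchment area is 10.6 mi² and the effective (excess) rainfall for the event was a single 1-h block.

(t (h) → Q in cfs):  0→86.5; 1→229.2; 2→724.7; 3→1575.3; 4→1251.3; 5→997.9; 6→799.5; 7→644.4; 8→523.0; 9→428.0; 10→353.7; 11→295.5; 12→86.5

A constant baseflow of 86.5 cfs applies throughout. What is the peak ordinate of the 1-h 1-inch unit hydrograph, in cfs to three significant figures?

Direct runoff: 0.0, 142.7, 638.2, 1488.8, 1164.8, 911.4, 713.0, 557.9, 436.5, 341.5, 267.2, 209.0, 0.0 cfs; ΣQ_DR = 6871 cfs, peak = 1488.8 cfs.
Runoff depth d = ΣQ_DR·Δt / A = 6871 × 3600 / (10.6 mi²) = 1.004 in.
The 1-inch UH is the DRH scaled by (1 in)/d, so U_p = 1488.8 × 1/1.004 = 1480 cfs.

U_p ≈ 1480 cfs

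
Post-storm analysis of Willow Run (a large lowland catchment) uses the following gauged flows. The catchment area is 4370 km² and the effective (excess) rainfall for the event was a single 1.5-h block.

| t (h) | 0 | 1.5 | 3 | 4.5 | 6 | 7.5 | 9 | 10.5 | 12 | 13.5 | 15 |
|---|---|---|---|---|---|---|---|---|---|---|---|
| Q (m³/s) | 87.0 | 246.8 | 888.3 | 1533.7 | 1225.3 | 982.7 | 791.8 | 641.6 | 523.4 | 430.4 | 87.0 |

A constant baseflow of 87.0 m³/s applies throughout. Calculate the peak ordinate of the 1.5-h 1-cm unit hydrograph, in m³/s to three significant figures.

U_p ≈ 1810 m³/s

Direct runoff: 0.0, 159.8, 801.3, 1446.7, 1138.3, 895.7, 704.8, 554.6, 436.4, 343.4, 0.0 m³/s; ΣQ_DR = 6481 m³/s, peak = 1446.7 m³/s.
Runoff depth d = ΣQ_DR·Δt / A = 6481 × 5400 / (4370 km²) = 8.009 mm.
The 1-cm UH is the DRH scaled by (10 mm)/d, so U_p = 1446.7 × 10/8.009 = 1810 m³/s.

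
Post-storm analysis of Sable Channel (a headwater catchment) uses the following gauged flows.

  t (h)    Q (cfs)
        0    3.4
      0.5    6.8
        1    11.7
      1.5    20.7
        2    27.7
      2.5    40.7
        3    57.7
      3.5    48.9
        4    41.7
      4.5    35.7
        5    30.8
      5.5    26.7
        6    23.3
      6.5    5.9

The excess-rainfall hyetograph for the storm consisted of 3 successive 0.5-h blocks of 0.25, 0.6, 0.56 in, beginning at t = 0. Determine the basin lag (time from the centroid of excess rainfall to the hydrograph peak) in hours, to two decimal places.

Centroid of excess rainfall: t_c = Σ P_i·t̄_i / ΣP_i = 0.8599 h (block centres at 0.25, 0.75, 1.25 h).
Hydrograph peak occurs at t = 3 h, so basin lag t_L = 3 − 0.8599 = 2.14 h.

t_L ≈ 2.14 h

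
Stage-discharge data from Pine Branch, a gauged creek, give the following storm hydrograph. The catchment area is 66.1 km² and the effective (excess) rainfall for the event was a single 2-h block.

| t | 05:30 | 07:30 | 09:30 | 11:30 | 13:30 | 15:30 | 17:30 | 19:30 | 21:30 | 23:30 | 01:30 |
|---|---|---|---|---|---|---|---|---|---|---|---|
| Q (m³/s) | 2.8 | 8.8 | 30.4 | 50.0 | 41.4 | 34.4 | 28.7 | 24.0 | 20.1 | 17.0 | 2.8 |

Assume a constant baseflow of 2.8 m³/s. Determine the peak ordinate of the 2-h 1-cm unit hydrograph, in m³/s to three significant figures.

U_p ≈ 18.9 m³/s

Direct runoff: 0.0, 6.0, 27.6, 47.2, 38.6, 31.6, 25.9, 21.2, 17.3, 14.2, 0.0 m³/s; ΣQ_DR = 229.6 m³/s, peak = 47.2 m³/s.
Runoff depth d = ΣQ_DR·Δt / A = 229.6 × 7200 / (66.1 km²) = 25.01 mm.
The 1-cm UH is the DRH scaled by (10 mm)/d, so U_p = 47.2 × 10/25.01 = 18.9 m³/s.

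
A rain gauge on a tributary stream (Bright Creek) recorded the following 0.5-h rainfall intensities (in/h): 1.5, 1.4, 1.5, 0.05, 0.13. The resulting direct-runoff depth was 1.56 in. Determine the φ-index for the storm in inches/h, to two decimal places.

φ ≈ 0.43 in/h

Only the 3 blocks with intensity above φ contribute runoff: 1.5, 1.4, 1.5 in/h.
Σ(I−φ)·Δt = d  ⇒  (1.5+1.4+1.5 − 3φ)·0.5 = 1.56
φ = (4.400 − 1.56/0.5) / 3 = 0.43 in/h.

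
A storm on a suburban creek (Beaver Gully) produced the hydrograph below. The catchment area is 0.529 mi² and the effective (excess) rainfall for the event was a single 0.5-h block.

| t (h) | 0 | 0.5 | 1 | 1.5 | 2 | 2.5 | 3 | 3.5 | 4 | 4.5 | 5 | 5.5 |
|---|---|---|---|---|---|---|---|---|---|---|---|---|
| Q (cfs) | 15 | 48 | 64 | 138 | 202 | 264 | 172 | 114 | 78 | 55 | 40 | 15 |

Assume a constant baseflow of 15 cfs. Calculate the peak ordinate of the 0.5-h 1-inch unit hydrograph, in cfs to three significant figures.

U_p ≈ 166 cfs

Direct runoff: 0.0, 33.0, 49.0, 123.0, 187.0, 249.0, 157.0, 99.0, 63.0, 40.0, 25.0, 0.0 cfs; ΣQ_DR = 1025 cfs, peak = 249.0 cfs.
Runoff depth d = ΣQ_DR·Δt / A = 1025 × 1800 / (0.529 mi²) = 1.501 in.
The 1-inch UH is the DRH scaled by (1 in)/d, so U_p = 249.0 × 1/1.501 = 166 cfs.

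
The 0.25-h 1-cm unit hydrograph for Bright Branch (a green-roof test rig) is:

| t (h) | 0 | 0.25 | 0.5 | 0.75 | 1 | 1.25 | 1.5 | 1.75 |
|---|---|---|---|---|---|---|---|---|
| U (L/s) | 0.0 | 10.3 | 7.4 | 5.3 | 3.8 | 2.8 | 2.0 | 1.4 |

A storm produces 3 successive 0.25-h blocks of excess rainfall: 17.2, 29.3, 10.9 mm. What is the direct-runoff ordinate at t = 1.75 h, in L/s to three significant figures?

Q ≈ 11.3 L/s

By discrete convolution, Q_j = Σ (P_i / 10 mm) · U_{j−i}.
At t = 1.75 h (j=7): Q = (17.2/10)·1.4 + (29.3/10)·2.0 + (10.9/10)·2.8 = 11.3 L/s.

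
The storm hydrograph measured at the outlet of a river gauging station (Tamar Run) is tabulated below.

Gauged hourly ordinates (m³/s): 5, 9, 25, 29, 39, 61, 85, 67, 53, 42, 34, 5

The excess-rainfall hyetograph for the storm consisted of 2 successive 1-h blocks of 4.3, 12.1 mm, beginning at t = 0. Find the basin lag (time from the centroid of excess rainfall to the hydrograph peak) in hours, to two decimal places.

t_L ≈ 4.76 h

Centroid of excess rainfall: t_c = Σ P_i·t̄_i / ΣP_i = 1.2378 h (block centres at 0.5, 1.5 h).
Hydrograph peak occurs at t = 6 h, so basin lag t_L = 6 − 1.2378 = 4.76 h.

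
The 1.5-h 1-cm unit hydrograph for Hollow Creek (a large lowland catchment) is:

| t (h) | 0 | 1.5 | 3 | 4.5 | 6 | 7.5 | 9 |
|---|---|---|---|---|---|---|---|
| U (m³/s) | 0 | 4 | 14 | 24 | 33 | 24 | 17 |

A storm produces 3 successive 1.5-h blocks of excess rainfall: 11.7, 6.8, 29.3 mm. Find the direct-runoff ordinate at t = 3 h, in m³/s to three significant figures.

By discrete convolution, Q_j = Σ (P_i / 10 mm) · U_{j−i}.
At t = 3 h (j=2): Q = (11.7/10)·14 + (6.8/10)·4 + (29.3/10)·0 = 19.1 m³/s.

Q ≈ 19.1 m³/s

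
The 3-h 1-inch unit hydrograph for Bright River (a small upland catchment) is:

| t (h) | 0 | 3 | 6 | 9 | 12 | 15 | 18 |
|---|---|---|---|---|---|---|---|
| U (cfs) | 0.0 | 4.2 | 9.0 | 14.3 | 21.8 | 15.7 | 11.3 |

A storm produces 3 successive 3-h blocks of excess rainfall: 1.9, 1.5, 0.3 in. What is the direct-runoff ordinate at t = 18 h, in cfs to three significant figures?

By discrete convolution, Q_j = Σ (P_i / 1 in) · U_{j−i}.
At t = 18 h (j=6): Q = (1.9/1)·11.3 + (1.5/1)·15.7 + (0.3/1)·21.8 = 51.6 cfs.

Q ≈ 51.6 cfs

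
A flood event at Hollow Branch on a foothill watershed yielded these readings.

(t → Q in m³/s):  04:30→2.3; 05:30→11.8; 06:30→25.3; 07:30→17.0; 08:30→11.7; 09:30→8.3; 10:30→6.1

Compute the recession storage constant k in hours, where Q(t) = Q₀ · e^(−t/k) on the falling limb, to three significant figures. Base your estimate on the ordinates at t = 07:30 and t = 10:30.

On the falling limb, Q drops from 17.0 to 6.1 m³/s between t = 07:30 and t = 10:30 (Δt = 3 h).
k = −Δt / ln(Q₂/Q₁) = −3 / ln(6.1/17.0) = 2.93 h.

k ≈ 2.93 h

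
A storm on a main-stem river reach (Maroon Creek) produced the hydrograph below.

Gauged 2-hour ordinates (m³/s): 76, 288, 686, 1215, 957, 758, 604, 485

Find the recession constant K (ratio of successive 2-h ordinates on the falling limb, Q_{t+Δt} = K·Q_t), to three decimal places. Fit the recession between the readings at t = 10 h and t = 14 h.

Using the recession-limb readings at t = 10 h and t = 14 h: Q falls from 758 to 485 m³/s over 2 intervals.
K = (Q₂/Q₁)^(1/2) = (485/758)^(1/2) = 0.800.

K ≈ 0.800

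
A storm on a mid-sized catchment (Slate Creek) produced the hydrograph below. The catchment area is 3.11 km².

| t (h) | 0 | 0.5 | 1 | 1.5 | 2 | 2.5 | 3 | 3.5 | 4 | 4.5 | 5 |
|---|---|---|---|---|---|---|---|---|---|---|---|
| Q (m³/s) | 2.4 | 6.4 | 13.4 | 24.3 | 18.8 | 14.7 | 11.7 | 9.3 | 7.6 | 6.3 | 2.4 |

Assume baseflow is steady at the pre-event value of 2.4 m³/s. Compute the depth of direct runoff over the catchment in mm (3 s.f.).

d ≈ 52.6 mm

Direct runoff: 0.0, 4.0, 11.0, 21.9, 16.4, 12.3, 9.3, 6.9, 5.2, 3.9, 0.0 m³/s; ΣQ_DR = 90.90 m³/s.
V = ΣQ_DR · Δt = 90.90 × 1800 s = 1.636 × 10^5 m³.
Over A = 3.11 km², depth = V / A = 52.6 mm.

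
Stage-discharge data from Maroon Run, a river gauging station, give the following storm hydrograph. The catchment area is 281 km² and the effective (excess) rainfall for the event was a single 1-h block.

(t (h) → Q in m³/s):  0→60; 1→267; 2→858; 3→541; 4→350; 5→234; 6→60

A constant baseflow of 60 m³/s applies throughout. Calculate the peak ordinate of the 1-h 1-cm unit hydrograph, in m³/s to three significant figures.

U_p ≈ 319 m³/s

Direct runoff: 0.0, 207.0, 798.0, 481.0, 290.0, 174.0, 0.0 m³/s; ΣQ_DR = 1950 m³/s, peak = 798.0 m³/s.
Runoff depth d = ΣQ_DR·Δt / A = 1950 × 3600 / (281 km²) = 24.98 mm.
The 1-cm UH is the DRH scaled by (10 mm)/d, so U_p = 798.0 × 10/24.98 = 319 m³/s.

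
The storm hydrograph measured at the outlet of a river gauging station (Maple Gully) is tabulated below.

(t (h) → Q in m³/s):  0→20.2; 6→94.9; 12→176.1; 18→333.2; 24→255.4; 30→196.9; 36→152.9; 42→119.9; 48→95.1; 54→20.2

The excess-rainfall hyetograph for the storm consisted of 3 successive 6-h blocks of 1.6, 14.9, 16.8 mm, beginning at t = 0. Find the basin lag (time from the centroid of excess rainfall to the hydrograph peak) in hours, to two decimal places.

Centroid of excess rainfall: t_c = Σ P_i·t̄_i / ΣP_i = 11.7387 h (block centres at 3, 9, 15 h).
Hydrograph peak occurs at t = 18 h, so basin lag t_L = 18 − 11.7387 = 6.26 h.

t_L ≈ 6.26 h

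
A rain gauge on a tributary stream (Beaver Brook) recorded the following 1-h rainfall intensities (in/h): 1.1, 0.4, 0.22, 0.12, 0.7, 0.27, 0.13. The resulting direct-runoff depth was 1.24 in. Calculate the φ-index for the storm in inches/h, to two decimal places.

Only the 3 blocks with intensity above φ contribute runoff: 1.1, 0.4, 0.7 in/h.
Σ(I−φ)·Δt = d  ⇒  (1.1+0.4+0.7 − 3φ)·1 = 1.24
φ = (2.200 − 1.24/1) / 3 = 0.32 in/h.

φ ≈ 0.32 in/h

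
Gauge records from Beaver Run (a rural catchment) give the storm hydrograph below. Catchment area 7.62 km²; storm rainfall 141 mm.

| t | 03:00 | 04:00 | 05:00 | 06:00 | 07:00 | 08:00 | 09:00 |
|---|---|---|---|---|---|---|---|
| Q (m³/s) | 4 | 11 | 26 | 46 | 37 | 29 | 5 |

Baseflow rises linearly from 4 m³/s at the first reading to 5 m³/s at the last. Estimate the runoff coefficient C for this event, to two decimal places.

ΣQ_DR = 126.5 m³/s; V = ΣQ_DR·Δt = 4.554 × 10^5 m³.
Runoff depth d = V / A = 59.76 mm.
C = d / P = 59.76 / 141 = 0.42.

C ≈ 0.42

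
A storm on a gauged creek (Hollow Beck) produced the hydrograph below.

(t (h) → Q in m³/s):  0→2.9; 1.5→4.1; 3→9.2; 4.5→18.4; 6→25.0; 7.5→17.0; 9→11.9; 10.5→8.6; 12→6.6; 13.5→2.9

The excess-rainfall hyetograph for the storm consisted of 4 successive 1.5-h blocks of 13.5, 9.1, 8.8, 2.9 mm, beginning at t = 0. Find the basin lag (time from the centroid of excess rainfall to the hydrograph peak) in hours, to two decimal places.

t_L ≈ 3.70 h

Centroid of excess rainfall: t_c = Σ P_i·t̄_i / ΣP_i = 2.2981 h (block centres at 0.75, 2.25, 3.75, 5.25 h).
Hydrograph peak occurs at t = 6 h, so basin lag t_L = 6 − 2.2981 = 3.70 h.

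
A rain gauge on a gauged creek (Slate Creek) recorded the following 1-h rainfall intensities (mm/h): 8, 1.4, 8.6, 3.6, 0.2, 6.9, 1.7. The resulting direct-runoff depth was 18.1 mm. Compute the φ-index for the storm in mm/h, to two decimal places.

Only the 4 blocks with intensity above φ contribute runoff: 8, 8.6, 3.6, 6.9 mm/h.
Σ(I−φ)·Δt = d  ⇒  (8+8.6+3.6+6.9 − 4φ)·1 = 18.1
φ = (27.10 − 18.1/1) / 4 = 2.25 mm/h.

φ ≈ 2.25 mm/h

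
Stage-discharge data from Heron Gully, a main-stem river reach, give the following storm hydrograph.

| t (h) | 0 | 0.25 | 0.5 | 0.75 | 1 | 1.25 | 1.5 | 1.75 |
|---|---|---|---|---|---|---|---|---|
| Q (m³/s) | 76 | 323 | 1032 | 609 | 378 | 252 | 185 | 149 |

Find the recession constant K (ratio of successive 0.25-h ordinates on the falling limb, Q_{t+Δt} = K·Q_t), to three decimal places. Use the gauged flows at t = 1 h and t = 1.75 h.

Using the recession-limb readings at t = 1 h and t = 1.75 h: Q falls from 378 to 149 m³/s over 3 intervals.
K = (Q₂/Q₁)^(1/3) = (149/378)^(1/3) = 0.733.

K ≈ 0.733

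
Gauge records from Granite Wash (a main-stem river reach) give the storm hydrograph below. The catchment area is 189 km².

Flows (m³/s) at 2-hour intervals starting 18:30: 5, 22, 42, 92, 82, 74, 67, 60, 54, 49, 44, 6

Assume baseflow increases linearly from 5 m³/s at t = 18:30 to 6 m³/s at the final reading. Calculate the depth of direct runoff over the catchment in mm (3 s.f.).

d ≈ 20.2 mm

Direct runoff: 0.00, 16.91, 36.82, 86.73, 76.64, 68.55, 61.45, 54.36, 48.27, 43.18, 38.09, 0.00 m³/s; ΣQ_DR = 531.0 m³/s.
V = ΣQ_DR · Δt = 531.0 × 7200 s = 3.823 × 10^6 m³.
Over A = 189 km², depth = V / A = 20.2 mm.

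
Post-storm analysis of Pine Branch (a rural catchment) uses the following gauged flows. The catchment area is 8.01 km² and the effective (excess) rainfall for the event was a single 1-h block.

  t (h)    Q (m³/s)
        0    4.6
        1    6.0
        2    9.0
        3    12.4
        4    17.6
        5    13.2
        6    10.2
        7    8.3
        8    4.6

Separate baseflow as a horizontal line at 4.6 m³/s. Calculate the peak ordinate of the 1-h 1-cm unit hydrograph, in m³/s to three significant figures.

U_p ≈ 6.50 m³/s

Direct runoff: 0.0, 1.4, 4.4, 7.8, 13.0, 8.6, 5.6, 3.7, 0.0 m³/s; ΣQ_DR = 44.50 m³/s, peak = 13.0 m³/s.
Runoff depth d = ΣQ_DR·Δt / A = 44.50 × 3600 / (8.01 km²) = 20.00 mm.
The 1-cm UH is the DRH scaled by (10 mm)/d, so U_p = 13.0 × 10/20.00 = 6.50 m³/s.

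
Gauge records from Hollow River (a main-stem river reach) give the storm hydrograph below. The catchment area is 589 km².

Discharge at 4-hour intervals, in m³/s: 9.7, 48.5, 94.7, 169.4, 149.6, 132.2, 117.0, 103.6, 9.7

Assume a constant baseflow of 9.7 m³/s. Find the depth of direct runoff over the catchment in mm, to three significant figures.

d ≈ 18.3 mm

Direct runoff: 0.0, 38.8, 85.0, 159.7, 139.9, 122.5, 107.3, 93.9, 0.0 m³/s; ΣQ_DR = 747.1 m³/s.
V = ΣQ_DR · Δt = 747.1 × 14400 s = 1.076 × 10^7 m³.
Over A = 589 km², depth = V / A = 18.3 mm.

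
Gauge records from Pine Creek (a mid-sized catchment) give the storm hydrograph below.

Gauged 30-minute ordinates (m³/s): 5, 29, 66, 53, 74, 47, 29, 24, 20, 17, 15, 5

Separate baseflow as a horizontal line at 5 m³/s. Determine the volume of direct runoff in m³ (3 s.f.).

V ≈ 5.83 × 10^5 m³

Direct-runoff ordinates (Q − Q_b): 0.0, 24.0, 61.0, 48.0, 69.0, 42.0, 24.0, 19.0, 15.0, 12.0, 10.0, 0.0 m³/s.
ΣQ_DR = 324.0 m³/s.
With Δt = 0.5 h = 1800 s, V = ΣQ_DR · Δt = 324.0 × 1800 = 5.83 × 10^5 m³.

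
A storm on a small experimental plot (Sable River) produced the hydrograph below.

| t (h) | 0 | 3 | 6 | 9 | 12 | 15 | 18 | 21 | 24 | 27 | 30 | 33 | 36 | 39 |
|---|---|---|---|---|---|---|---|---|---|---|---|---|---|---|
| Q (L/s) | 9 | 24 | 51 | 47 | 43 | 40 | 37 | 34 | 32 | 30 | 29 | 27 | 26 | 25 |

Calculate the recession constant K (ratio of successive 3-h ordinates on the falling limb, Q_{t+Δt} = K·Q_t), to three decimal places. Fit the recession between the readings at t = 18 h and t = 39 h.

Using the recession-limb readings at t = 18 h and t = 39 h: Q falls from 37 to 25 L/s over 7 intervals.
K = (Q₂/Q₁)^(1/7) = (25/37)^(1/7) = 0.946.

K ≈ 0.946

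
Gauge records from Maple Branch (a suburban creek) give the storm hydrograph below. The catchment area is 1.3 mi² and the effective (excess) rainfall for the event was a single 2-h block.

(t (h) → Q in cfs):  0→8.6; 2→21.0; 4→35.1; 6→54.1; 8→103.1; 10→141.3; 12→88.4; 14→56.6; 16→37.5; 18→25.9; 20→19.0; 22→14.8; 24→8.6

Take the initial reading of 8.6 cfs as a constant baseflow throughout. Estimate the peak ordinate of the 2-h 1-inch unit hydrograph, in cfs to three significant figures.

U_p ≈ 111 cfs

Direct runoff: 0.0, 12.4, 26.5, 45.5, 94.5, 132.7, 79.8, 48.0, 28.9, 17.3, 10.4, 6.2, 0.0 cfs; ΣQ_DR = 502.2 cfs, peak = 132.7 cfs.
Runoff depth d = ΣQ_DR·Δt / A = 502.2 × 7200 / (1.3 mi²) = 1.197 in.
The 1-inch UH is the DRH scaled by (1 in)/d, so U_p = 132.7 × 1/1.197 = 111 cfs.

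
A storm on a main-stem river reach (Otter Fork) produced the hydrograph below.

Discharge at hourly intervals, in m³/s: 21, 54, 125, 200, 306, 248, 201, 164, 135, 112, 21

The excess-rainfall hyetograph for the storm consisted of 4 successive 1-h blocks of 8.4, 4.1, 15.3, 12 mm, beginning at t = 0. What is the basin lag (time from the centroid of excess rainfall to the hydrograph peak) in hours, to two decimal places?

Centroid of excess rainfall: t_c = Σ P_i·t̄_i / ΣP_i = 2.2764 h (block centres at 0.5, 1.5, 2.5, 3.5 h).
Hydrograph peak occurs at t = 4 h, so basin lag t_L = 4 − 2.2764 = 1.72 h.

t_L ≈ 1.72 h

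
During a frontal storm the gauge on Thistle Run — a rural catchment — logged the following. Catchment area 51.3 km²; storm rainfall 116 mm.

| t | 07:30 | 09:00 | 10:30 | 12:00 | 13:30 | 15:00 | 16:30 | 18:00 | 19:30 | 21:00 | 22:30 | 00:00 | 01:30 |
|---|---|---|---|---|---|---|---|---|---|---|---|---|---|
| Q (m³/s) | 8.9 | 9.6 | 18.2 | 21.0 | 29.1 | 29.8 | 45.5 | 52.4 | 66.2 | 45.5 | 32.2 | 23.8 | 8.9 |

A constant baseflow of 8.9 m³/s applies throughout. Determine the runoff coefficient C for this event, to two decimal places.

C ≈ 0.25

ΣQ_DR = 275.4 m³/s; V = ΣQ_DR·Δt = 1.487 × 10^6 m³.
Runoff depth d = V / A = 28.99 mm.
C = d / P = 28.99 / 116 = 0.25.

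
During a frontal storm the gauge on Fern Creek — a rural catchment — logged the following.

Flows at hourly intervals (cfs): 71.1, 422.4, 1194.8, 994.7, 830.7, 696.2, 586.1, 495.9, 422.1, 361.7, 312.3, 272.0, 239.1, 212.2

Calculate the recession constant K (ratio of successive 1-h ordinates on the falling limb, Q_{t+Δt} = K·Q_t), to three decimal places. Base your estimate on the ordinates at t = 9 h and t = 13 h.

K ≈ 0.875

Using the recession-limb readings at t = 9 h and t = 13 h: Q falls from 361.7 to 212.2 cfs over 4 intervals.
K = (Q₂/Q₁)^(1/4) = (212.2/361.7)^(1/4) = 0.875.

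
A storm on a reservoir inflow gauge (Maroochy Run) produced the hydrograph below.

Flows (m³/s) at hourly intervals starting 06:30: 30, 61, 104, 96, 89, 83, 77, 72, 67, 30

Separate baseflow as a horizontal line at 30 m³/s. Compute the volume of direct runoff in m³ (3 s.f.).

Direct-runoff ordinates (Q − Q_b): 0.0, 31.0, 74.0, 66.0, 59.0, 53.0, 47.0, 42.0, 37.0, 0.0 m³/s.
ΣQ_DR = 409.0 m³/s.
With Δt = 1 h = 3600 s, V = ΣQ_DR · Δt = 409.0 × 3600 = 1.47 × 10^6 m³.

V ≈ 1.47 × 10^6 m³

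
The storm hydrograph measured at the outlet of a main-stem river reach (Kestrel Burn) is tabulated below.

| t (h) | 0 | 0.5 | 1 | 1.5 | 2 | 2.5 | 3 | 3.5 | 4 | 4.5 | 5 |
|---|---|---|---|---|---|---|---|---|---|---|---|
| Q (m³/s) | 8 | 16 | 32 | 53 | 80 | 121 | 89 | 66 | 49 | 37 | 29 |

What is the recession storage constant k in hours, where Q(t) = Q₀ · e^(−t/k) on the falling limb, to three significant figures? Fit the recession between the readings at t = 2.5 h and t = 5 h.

k ≈ 1.75 h

On the falling limb, Q drops from 121 to 29 m³/s between t = 2.5 h and t = 5 h (Δt = 2.5 h).
k = −Δt / ln(Q₂/Q₁) = −2.5 / ln(29/121) = 1.75 h.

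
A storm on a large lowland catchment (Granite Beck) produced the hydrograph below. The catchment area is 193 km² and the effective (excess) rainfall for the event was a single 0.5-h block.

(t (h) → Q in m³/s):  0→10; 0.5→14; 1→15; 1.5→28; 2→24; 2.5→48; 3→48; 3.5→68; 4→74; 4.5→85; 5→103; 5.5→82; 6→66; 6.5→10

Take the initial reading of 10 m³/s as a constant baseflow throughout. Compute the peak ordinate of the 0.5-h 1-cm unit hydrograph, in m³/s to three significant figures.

Direct runoff: 0.0, 4.0, 5.0, 18.0, 14.0, 38.0, 38.0, 58.0, 64.0, 75.0, 93.0, 72.0, 56.0, 0.0 m³/s; ΣQ_DR = 535.0 m³/s, peak = 93.0 m³/s.
Runoff depth d = ΣQ_DR·Δt / A = 535.0 × 1800 / (193 km²) = 4.990 mm.
The 1-cm UH is the DRH scaled by (10 mm)/d, so U_p = 93.0 × 10/4.990 = 186 m³/s.

U_p ≈ 186 m³/s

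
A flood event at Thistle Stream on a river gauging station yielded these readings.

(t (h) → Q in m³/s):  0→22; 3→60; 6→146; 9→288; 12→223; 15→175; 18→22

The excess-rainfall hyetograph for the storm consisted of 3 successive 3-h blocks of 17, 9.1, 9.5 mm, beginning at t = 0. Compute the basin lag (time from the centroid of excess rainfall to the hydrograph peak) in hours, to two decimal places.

Centroid of excess rainfall: t_c = Σ P_i·t̄_i / ΣP_i = 3.8680 h (block centres at 1.5, 4.5, 7.5 h).
Hydrograph peak occurs at t = 9 h, so basin lag t_L = 9 − 3.8680 = 5.13 h.

t_L ≈ 5.13 h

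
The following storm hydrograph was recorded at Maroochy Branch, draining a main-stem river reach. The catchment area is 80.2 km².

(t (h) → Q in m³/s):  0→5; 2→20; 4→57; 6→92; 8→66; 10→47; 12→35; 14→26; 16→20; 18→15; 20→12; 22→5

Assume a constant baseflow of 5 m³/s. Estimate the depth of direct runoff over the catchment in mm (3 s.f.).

d ≈ 30.5 mm

Direct runoff: 0.0, 15.0, 52.0, 87.0, 61.0, 42.0, 30.0, 21.0, 15.0, 10.0, 7.0, 0.0 m³/s; ΣQ_DR = 340.0 m³/s.
V = ΣQ_DR · Δt = 340.0 × 7200 s = 2.448 × 10^6 m³.
Over A = 80.2 km², depth = V / A = 30.5 mm.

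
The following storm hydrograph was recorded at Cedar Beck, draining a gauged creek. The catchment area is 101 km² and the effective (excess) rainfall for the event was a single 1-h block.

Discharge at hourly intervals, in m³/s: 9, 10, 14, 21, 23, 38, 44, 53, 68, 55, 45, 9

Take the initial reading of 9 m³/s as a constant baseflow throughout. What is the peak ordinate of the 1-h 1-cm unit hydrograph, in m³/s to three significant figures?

U_p ≈ 58.9 m³/s

Direct runoff: 0.0, 1.0, 5.0, 12.0, 14.0, 29.0, 35.0, 44.0, 59.0, 46.0, 36.0, 0.0 m³/s; ΣQ_DR = 281.0 m³/s, peak = 59.0 m³/s.
Runoff depth d = ΣQ_DR·Δt / A = 281.0 × 3600 / (101 km²) = 10.02 mm.
The 1-cm UH is the DRH scaled by (10 mm)/d, so U_p = 59.0 × 10/10.02 = 58.9 m³/s.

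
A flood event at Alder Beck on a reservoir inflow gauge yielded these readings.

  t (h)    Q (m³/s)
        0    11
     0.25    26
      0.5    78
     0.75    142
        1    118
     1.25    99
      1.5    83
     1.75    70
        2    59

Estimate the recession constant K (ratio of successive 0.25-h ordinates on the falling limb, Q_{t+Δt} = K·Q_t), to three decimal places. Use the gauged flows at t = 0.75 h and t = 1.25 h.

Using the recession-limb readings at t = 0.75 h and t = 1.25 h: Q falls from 142 to 99 m³/s over 2 intervals.
K = (Q₂/Q₁)^(1/2) = (99/142)^(1/2) = 0.835.

K ≈ 0.835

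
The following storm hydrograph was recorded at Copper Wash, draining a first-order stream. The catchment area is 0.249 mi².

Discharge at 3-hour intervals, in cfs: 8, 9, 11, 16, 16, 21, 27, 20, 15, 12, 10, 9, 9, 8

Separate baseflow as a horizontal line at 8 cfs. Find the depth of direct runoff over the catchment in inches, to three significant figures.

Direct runoff: 0.0, 1.0, 3.0, 8.0, 8.0, 13.0, 19.0, 12.0, 7.0, 4.0, 2.0, 1.0, 1.0, 0.0 cfs; ΣQ_DR = 79.00 cfs.
V = ΣQ_DR · Δt = 79.00 × 10800 s = 8.532 × 10^5 ft³.
Over A = 0.249 mi², depth = V / A = 1.47 in.

d ≈ 1.47 in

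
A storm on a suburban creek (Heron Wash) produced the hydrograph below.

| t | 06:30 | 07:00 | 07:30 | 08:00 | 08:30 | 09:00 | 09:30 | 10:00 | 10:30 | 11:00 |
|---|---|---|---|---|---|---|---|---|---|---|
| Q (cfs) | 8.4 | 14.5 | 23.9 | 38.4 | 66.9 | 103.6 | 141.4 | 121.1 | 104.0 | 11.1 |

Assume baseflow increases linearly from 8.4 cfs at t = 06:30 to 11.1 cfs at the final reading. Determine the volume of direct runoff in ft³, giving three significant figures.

V ≈ 9.64 × 10^5 ft³

Direct-runoff ordinates (Q − Q_b): 0.00, 5.80, 14.90, 29.10, 57.30, 93.70, 131.20, 110.60, 93.20, 0.00 cfs.
ΣQ_DR = 535.8 cfs.
With Δt = 0.5 h = 1800 s, V = ΣQ_DR · Δt = 535.8 × 1800 = 9.64 × 10^5 ft³.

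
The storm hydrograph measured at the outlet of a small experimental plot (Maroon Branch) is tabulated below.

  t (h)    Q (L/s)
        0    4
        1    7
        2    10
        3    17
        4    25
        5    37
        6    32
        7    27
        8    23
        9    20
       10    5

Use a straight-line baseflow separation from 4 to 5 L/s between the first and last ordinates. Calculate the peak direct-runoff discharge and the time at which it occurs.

Subtracting baseflow gives direct-runoff ordinates: 0.00, 2.90, 5.80, 12.70, 20.60, 32.50, 27.40, 22.30, 18.20, 15.10, 0.00 L/s.
The maximum is 32.50 L/s, occurring at the reading for t = 5 h.

Q_p = 32.50 L/s at t = 5 h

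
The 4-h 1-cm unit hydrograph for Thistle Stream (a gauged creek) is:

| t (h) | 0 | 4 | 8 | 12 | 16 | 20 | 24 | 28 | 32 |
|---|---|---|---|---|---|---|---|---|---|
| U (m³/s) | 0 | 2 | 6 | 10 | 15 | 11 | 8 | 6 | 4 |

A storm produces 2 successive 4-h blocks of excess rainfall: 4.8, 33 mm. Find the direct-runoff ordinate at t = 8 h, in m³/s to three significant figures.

Q ≈ 9.48 m³/s

By discrete convolution, Q_j = Σ (P_i / 10 mm) · U_{j−i}.
At t = 8 h (j=2): Q = (4.8/10)·6 + (33/10)·2 = 9.48 m³/s.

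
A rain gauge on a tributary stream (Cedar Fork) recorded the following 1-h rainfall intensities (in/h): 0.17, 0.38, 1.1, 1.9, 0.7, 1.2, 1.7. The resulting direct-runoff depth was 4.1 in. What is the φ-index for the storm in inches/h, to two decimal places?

Only the 5 blocks with intensity above φ contribute runoff: 1.1, 1.9, 0.7, 1.2, 1.7 in/h.
Σ(I−φ)·Δt = d  ⇒  (1.1+1.9+0.7+1.2+1.7 − 5φ)·1 = 4.1
φ = (6.600 − 4.1/1) / 5 = 0.50 in/h.

φ ≈ 0.50 in/h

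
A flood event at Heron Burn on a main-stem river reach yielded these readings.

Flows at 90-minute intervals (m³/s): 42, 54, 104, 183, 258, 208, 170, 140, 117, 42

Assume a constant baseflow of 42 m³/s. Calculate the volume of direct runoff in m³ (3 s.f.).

Direct-runoff ordinates (Q − Q_b): 0.0, 12.0, 62.0, 141.0, 216.0, 166.0, 128.0, 98.0, 75.0, 0.0 m³/s.
ΣQ_DR = 898.0 m³/s.
With Δt = 1.5 h = 5400 s, V = ΣQ_DR · Δt = 898.0 × 5400 = 4.85 × 10^6 m³.

V ≈ 4.85 × 10^6 m³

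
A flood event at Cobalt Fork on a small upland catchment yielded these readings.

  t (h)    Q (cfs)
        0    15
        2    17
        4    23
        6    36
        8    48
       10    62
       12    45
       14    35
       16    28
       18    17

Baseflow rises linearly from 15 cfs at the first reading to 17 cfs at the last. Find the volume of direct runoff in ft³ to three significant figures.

Direct-runoff ordinates (Q − Q_b): 0.00, 1.78, 7.56, 20.33, 32.11, 45.89, 28.67, 18.44, 11.22, 0.00 cfs.
ΣQ_DR = 166.0 cfs.
With Δt = 2 h = 7200 s, V = ΣQ_DR · Δt = 166.0 × 7200 = 1.20 × 10^6 ft³.

V ≈ 1.20 × 10^6 ft³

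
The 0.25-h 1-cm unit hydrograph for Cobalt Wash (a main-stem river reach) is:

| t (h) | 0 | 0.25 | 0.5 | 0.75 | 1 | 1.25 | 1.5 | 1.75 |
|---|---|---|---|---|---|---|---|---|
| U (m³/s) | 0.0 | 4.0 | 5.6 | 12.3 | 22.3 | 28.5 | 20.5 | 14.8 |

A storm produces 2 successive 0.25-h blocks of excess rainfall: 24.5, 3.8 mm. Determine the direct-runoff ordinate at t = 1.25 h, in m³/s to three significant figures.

By discrete convolution, Q_j = Σ (P_i / 10 mm) · U_{j−i}.
At t = 1.25 h (j=5): Q = (24.5/10)·28.5 + (3.8/10)·22.3 = 78.3 m³/s.

Q ≈ 78.3 m³/s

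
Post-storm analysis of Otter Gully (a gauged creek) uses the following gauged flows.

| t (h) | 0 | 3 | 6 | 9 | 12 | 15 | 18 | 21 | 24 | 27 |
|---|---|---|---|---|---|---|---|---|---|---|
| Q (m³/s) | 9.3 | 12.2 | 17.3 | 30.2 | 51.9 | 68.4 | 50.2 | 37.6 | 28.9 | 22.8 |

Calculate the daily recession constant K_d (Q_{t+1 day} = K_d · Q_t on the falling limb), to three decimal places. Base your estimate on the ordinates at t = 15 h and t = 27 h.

Between t = 15 h and t = 27 h the flow falls from 68.4 to 22.8 m³/s over 4×3 h = 12 h.
Per-interval ratio K = (22.8/68.4)^(1/4) = 0.7598; K_d = K^(24/3) = 0.111.

K_d ≈ 0.111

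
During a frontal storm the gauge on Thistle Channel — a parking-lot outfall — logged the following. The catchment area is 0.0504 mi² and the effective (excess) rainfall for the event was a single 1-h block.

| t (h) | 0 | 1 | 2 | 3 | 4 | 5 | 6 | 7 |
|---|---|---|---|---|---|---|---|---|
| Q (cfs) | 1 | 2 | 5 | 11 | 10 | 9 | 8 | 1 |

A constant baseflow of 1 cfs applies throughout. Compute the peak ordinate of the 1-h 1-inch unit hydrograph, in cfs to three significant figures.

U_p ≈ 8.34 cfs

Direct runoff: 0.0, 1.0, 4.0, 10.0, 9.0, 8.0, 7.0, 0.0 cfs; ΣQ_DR = 39.00 cfs, peak = 10.0 cfs.
Runoff depth d = ΣQ_DR·Δt / A = 39.00 × 3600 / (0.0504 mi²) = 1.199 in.
The 1-inch UH is the DRH scaled by (1 in)/d, so U_p = 10.0 × 1/1.199 = 8.34 cfs.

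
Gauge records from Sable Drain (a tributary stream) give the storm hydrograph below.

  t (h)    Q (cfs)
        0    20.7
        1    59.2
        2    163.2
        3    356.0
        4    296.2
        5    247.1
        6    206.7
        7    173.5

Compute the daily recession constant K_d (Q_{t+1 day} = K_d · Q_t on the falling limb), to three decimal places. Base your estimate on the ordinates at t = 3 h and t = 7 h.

Between t = 3 h and t = 7 h the flow falls from 356.0 to 173.5 cfs over 4×1 h = 4 h.
Per-interval ratio K = (173.5/356.0)^(1/4) = 0.8355; K_d = K^(24/1) = 0.013.

K_d ≈ 0.013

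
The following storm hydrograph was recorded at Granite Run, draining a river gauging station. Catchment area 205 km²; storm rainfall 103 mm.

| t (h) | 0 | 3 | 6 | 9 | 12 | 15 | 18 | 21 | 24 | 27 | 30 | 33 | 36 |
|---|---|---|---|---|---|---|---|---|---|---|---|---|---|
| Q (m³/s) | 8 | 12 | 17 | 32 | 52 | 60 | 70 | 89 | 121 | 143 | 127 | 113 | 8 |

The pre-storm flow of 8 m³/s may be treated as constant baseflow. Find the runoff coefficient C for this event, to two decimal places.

C ≈ 0.38

ΣQ_DR = 748.0 m³/s; V = ΣQ_DR·Δt = 8.078 × 10^6 m³.
Runoff depth d = V / A = 39.41 mm.
C = d / P = 39.41 / 103 = 0.38.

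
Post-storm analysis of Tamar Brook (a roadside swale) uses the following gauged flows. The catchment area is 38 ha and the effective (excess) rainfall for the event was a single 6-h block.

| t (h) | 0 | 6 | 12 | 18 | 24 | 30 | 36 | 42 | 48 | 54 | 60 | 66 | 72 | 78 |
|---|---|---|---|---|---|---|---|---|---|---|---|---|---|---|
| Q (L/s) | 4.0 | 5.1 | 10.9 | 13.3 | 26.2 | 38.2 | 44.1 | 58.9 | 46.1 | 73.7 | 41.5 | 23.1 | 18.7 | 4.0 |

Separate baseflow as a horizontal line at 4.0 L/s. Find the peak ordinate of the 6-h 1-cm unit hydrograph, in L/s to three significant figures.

U_p ≈ 34.9 L/s

Direct runoff: 0.0, 1.1, 6.9, 9.3, 22.2, 34.2, 40.1, 54.9, 42.1, 69.7, 37.5, 19.1, 14.7, 0.0 L/s; ΣQ_DR = 351.8 L/s, peak = 69.7 L/s.
Runoff depth d = ΣQ_DR·Δt / A = 351.8 × 21600 / (38 ha) = 20.00 mm.
The 1-cm UH is the DRH scaled by (10 mm)/d, so U_p = 69.7 × 10/20.00 = 34.9 L/s.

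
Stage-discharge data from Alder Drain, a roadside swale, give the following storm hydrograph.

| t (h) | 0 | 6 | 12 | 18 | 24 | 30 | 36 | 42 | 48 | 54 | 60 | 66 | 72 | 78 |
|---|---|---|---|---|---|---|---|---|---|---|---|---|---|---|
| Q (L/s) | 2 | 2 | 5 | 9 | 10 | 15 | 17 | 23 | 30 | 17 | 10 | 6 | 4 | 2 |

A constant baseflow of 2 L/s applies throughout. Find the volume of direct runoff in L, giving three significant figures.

V ≈ 2.68 × 10^6 L

Direct-runoff ordinates (Q − Q_b): 0.0, 0.0, 3.0, 7.0, 8.0, 13.0, 15.0, 21.0, 28.0, 15.0, 8.0, 4.0, 2.0, 0.0 L/s.
ΣQ_DR = 124.0 L/s.
With Δt = 6 h = 21600 s, V = ΣQ_DR · Δt = 124.0 × 21600 = 2.68 × 10^6 L.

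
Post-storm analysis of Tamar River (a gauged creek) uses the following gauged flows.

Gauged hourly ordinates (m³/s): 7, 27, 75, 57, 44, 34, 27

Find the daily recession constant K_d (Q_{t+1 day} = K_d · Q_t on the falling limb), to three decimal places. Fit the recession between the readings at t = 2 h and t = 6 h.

Between t = 2 h and t = 6 h the flow falls from 75 to 27 m³/s over 4×1 h = 4 h.
Per-interval ratio K = (27/75)^(1/4) = 0.7746; K_d = K^(24/1) = 0.002.

K_d ≈ 0.002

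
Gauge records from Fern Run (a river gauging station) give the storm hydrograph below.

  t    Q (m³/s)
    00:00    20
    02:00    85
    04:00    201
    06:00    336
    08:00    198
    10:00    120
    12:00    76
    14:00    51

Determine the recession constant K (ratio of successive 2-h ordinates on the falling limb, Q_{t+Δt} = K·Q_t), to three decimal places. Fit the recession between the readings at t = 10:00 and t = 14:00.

K ≈ 0.652

Using the recession-limb readings at t = 10:00 and t = 14:00: Q falls from 120 to 51 m³/s over 2 intervals.
K = (Q₂/Q₁)^(1/2) = (51/120)^(1/2) = 0.652.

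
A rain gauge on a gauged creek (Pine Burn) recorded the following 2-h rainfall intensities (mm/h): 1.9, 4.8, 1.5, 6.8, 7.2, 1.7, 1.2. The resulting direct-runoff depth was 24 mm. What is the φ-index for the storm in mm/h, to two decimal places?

φ ≈ 2.27 mm/h

Only the 3 blocks with intensity above φ contribute runoff: 4.8, 6.8, 7.2 mm/h.
Σ(I−φ)·Δt = d  ⇒  (4.8+6.8+7.2 − 3φ)·2 = 24
φ = (18.80 − 24/2) / 3 = 2.27 mm/h.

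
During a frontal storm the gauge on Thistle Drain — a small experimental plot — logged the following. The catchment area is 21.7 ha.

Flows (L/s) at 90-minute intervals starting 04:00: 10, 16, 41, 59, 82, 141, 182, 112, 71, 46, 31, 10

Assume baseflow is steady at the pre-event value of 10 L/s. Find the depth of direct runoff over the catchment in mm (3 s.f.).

d ≈ 16.9 mm

Direct runoff: 0.0, 6.0, 31.0, 49.0, 72.0, 131.0, 172.0, 102.0, 61.0, 36.0, 21.0, 0.0 L/s; ΣQ_DR = 681.0 L/s.
V = ΣQ_DR · Δt = 681.0 × 5400 s = 3.677 × 10^6 L.
Over A = 21.7 ha, depth = V / A = 16.9 mm.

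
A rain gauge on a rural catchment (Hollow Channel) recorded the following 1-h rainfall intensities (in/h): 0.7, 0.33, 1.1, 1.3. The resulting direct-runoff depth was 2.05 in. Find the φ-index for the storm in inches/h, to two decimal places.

φ ≈ 0.35 in/h

Only the 3 blocks with intensity above φ contribute runoff: 0.7, 1.1, 1.3 in/h.
Σ(I−φ)·Δt = d  ⇒  (0.7+1.1+1.3 − 3φ)·1 = 2.05
φ = (3.100 − 2.05/1) / 3 = 0.35 in/h.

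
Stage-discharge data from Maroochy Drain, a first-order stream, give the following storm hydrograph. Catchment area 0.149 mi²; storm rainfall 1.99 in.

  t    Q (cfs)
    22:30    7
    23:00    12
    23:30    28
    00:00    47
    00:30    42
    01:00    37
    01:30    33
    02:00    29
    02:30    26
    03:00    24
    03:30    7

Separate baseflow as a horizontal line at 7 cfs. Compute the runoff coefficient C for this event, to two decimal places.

C ≈ 0.56

ΣQ_DR = 215.0 cfs; V = ΣQ_DR·Δt = 3.870 × 10^5 ft³.
Runoff depth d = V / A = 1.118 in.
C = d / P = 1.118 / 1.99 = 0.56.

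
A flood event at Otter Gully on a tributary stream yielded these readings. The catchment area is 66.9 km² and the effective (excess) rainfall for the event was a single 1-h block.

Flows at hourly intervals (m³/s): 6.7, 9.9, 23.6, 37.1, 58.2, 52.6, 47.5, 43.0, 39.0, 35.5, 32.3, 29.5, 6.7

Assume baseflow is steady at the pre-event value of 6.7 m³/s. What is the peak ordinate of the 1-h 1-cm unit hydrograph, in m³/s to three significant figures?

U_p ≈ 28.6 m³/s

Direct runoff: 0.0, 3.2, 16.9, 30.4, 51.5, 45.9, 40.8, 36.3, 32.3, 28.8, 25.6, 22.8, 0.0 m³/s; ΣQ_DR = 334.5 m³/s, peak = 51.5 m³/s.
Runoff depth d = ΣQ_DR·Δt / A = 334.5 × 3600 / (66.9 km²) = 18.00 mm.
The 1-cm UH is the DRH scaled by (10 mm)/d, so U_p = 51.5 × 10/18.00 = 28.6 m³/s.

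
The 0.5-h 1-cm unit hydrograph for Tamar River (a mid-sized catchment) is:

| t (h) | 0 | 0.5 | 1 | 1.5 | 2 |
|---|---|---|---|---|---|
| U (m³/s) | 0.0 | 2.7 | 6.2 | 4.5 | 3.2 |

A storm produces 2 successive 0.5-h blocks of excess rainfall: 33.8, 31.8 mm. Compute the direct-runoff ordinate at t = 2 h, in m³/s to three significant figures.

By discrete convolution, Q_j = Σ (P_i / 10 mm) · U_{j−i}.
At t = 2 h (j=4): Q = (33.8/10)·3.2 + (31.8/10)·4.5 = 25.1 m³/s.

Q ≈ 25.1 m³/s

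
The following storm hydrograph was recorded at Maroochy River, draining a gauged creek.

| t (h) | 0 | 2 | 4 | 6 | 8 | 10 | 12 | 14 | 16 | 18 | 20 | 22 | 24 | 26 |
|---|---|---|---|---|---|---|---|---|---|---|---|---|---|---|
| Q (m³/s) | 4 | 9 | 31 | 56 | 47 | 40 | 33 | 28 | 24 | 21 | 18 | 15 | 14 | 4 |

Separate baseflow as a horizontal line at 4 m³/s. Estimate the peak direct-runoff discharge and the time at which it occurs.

Q_p = 52.0 m³/s at t = 6 h

Subtracting baseflow gives direct-runoff ordinates: 0.0, 5.0, 27.0, 52.0, 43.0, 36.0, 29.0, 24.0, 20.0, 17.0, 14.0, 11.0, 10.0, 0.0 m³/s.
The maximum is 52.0 m³/s, occurring at the reading for t = 6 h.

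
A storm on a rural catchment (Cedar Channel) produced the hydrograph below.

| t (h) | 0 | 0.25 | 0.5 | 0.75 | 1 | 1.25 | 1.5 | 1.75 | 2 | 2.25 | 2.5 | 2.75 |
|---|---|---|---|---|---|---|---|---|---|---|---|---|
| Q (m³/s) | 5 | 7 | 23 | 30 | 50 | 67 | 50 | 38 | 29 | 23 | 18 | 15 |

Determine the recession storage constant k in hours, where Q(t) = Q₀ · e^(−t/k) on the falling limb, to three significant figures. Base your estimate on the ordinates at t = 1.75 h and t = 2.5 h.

k ≈ 1.00 h

On the falling limb, Q drops from 38 to 18 m³/s between t = 1.75 h and t = 2.5 h (Δt = 0.75 h).
k = −Δt / ln(Q₂/Q₁) = −0.75 / ln(18/38) = 1.00 h.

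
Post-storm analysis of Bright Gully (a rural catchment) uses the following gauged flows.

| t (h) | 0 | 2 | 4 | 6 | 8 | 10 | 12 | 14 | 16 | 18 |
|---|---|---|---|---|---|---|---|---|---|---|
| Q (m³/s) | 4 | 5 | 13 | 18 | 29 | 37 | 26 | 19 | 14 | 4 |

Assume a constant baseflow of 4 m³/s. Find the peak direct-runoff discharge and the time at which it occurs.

Subtracting baseflow gives direct-runoff ordinates: 0.0, 1.0, 9.0, 14.0, 25.0, 33.0, 22.0, 15.0, 10.0, 0.0 m³/s.
The maximum is 33.0 m³/s, occurring at the reading for t = 10 h.

Q_p = 33.0 m³/s at t = 10 h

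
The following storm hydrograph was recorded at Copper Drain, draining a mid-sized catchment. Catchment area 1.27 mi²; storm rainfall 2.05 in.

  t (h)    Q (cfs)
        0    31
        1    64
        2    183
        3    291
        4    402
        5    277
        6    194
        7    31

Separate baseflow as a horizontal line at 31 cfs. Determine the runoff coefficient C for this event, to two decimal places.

C ≈ 0.73

ΣQ_DR = 1225 cfs; V = ΣQ_DR·Δt = 4.410 × 10^6 ft³.
Runoff depth d = V / A = 1.495 in.
C = d / P = 1.495 / 2.05 = 0.73.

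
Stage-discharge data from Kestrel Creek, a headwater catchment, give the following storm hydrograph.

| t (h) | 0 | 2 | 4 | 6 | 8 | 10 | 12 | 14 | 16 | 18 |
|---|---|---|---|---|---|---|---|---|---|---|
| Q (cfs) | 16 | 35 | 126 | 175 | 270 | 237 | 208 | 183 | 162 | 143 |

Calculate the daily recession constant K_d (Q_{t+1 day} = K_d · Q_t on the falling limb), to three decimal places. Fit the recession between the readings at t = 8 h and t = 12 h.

Between t = 8 h and t = 12 h the flow falls from 270 to 208 cfs over 2×2 h = 4 h.
Per-interval ratio K = (208/270)^(1/2) = 0.8777; K_d = K^(24/2) = 0.209.

K_d ≈ 0.209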